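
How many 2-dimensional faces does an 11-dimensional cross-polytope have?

Each 2-face is the convex hull of 3 vertices, one chosen as ±e_i from each of 3 distinct axes: 2^3·C(11,3) = 1320.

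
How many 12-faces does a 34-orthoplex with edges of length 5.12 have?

An n-cross-polytope has 2^(k+1)·C(n,k+1) k-faces. Here 2^13·C(34,13) = 8192·927983760 = 7602042961920.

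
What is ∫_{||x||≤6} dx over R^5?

The n-ball volume is π^(n/2)·r^n/Γ(n/2+1). With n=5, r=6: V = 20736·π^2/5 ≈ 40931.2.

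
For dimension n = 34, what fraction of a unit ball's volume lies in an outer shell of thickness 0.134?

1 - (1-0.134)^34 ≈ 0.992491 ≈ 99.25%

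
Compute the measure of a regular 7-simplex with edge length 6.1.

V_7 = √(8) · 6.1^7 / (7! · 2^(7/2)) ≈ 15.589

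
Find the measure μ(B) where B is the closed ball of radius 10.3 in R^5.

V_5(10.3) = π^(5/2) · (10.3)^5 / Γ(5/2 + 1) ≈ 610217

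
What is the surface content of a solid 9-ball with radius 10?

S_9(10) = 2·π^(9/2)·(10)^8 / Γ(9/2) = 640000000·π^4/21 ≈ 2.96866e+09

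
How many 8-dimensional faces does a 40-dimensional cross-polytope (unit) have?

Number of 8-faces = 2^(8+1) · C(40,8+1) = 512 · 273438880 = 140000706560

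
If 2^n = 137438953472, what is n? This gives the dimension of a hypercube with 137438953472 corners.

Since 2^n = 137438953472, we have n = 37.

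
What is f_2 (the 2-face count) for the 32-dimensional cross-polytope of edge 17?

Each 2-face is the convex hull of 3 vertices, one chosen as ±e_i from each of 3 distinct axes: 2^3·C(32,3) = 39680.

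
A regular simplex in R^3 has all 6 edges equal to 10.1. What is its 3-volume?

Volume = (√2/12) · 10.1³ = 121.422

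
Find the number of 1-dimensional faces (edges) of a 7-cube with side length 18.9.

An n-cube has n·2^(n-1) edges. With n = 7: 7·64 = 448.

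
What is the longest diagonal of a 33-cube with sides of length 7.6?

d = √(7.6² + 7.6² + ... + 7.6²) [33 terms] = √(33·7.6²) = 7.6√33 ≈ 43.6587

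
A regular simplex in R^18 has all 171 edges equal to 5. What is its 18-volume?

V = (5^18 / 18!) · √((18+1) / 2^18) ≈ 5.07254e-06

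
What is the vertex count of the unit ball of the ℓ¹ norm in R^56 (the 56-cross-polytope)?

An n-cross-polytope has 2n vertices; here n = 56, giving 112.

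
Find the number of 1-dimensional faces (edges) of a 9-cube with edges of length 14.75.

An n-cube has n·2^(n-1) edges. With n = 9: 9·256 = 2304.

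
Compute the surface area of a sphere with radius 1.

S_3(1) = 2·π^(3/2)·(1)^2 / Γ(3/2) = 4πr² = 4π·(1)² ≈ 12.5664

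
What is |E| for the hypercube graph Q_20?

Number of 1-faces = C(20,1)·2^(20-1) = 20·524288 = 10485760.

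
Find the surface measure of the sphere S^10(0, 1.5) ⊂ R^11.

|∂B_11(1.5)| = 2187·π^5/560 ≈ 1195.12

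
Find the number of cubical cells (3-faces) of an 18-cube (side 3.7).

An n-cube has C(n,k)·2^(n-k) k-faces. Here C(18,3)·2^15 = 816·32768 = 26738688.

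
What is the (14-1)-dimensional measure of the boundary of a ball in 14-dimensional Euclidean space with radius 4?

S = n·V_n(r)/r = 14·V_14(4)/4 (volume-to-surface relation), giving 8388608·π^7/45 ≈ 5.63023e+08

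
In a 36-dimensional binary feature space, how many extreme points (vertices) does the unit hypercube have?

Each vertex is a binary string of length 36, so there are 2^36 = 68719476736.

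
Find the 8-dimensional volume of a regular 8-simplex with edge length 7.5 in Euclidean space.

V_8 = √(9) · 7.5^8 / (8! · 2^(8/2)) ≈ 46.5555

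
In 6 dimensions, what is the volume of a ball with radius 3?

V = 243·π^3/2 ≈ 3767.26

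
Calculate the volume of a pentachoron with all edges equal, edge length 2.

V_4 = √(5) · 2^4 / (4! · 2^(4/2)) ≈ 0.372678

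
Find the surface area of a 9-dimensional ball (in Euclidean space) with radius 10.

The surface area of an n-ball is 2π^(n/2) r^(n-1) / Γ(n/2). For n=9, r=10: 640000000·π^4/21 ≈ 2.96866e+09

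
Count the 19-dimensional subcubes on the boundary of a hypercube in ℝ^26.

An n-cube has C(n,k)·2^(n-k) k-faces. Here C(26,19)·2^7 = 657800·128 = 84198400.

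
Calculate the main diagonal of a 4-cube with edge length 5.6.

Diagonal = √4 · 5.6 = 11.2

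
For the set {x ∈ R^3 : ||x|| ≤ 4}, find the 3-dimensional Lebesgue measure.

V_3(4) = π^(3/2) · (4)^3 / Γ(3/2 + 1) = 256·π/3 ≈ 268.083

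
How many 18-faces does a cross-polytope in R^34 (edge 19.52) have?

Each 18-face is the convex hull of 19 vertices, one chosen as ±e_i from each of 19 distinct axes: 2^19·C(34,19) = 973061499125760.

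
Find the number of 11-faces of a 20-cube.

Number of 11-faces = C(20,11) · 2^(20-11) = 167960 · 512 = 85995520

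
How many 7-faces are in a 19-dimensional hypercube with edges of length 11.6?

Choose 7 of 19 axes to span the face (C(19,7) = 50388 ways), then fix each of the remaining 12 coordinates at one of its two extreme values (2^12 = 4096 ways): 50388·4096 = 206389248.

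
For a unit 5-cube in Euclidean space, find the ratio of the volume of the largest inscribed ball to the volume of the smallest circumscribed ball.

V_in/V_out = n^(-n/2) = 5^(-5/2) ≈ 0.0178885.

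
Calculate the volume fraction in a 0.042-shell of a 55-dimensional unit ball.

V(inner)/V(outer) = ((1-0.042)/1)^55 ≈ 0.09443, so the shell fraction is 0.905572.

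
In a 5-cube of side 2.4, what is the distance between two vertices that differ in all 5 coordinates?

||(2.4,2.4,...,2.4)|| = √(5)·2.4 ≈ 5.36656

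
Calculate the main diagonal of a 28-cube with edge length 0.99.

The space diagonal of an n-cube of side s is s√n. Here 0.99·√28 ≈ 5.23859.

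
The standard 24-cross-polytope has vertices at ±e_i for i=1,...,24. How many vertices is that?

An n-cross-polytope has 2n vertices; here n = 24, giving 48.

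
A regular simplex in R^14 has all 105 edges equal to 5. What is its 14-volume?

V = (5^14 / 14!) · √((14+1) / 2^14) ≈ 0.0021184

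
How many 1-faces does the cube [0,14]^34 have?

An n-cube has n·2^(n-1) edges. With n = 34: 34·8589934592 = 292057776128.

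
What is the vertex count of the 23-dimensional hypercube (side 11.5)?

Each vertex is a binary string of length 23, so there are 2^23 = 8388608.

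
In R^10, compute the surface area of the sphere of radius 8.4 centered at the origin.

S_10(8.4) = 2·π^(10/2)·(8.4)^9 / Γ(10/2) ≈ 5.30984e+09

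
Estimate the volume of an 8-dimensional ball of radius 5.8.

V_8(5.8) = π^(8/2) · (5.8)^8 / Γ(8/2 + 1) ≈ 5.19771e+06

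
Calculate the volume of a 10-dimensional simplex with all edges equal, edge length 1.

V = (1^10 / 10!) · √((10+1) / 2^10) ≈ 2.85617e-08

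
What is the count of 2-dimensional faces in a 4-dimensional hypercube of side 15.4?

Choose 2 of 4 axes to span the face (C(4,2) = 6 ways), then fix each of the remaining 2 coordinates at one of its two extreme values (2^2 = 4 ways): 6·4 = 24.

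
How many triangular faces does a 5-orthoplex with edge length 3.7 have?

Number of 2-faces = 2^(2+1) · C(5,2+1) = 8 · 10 = 80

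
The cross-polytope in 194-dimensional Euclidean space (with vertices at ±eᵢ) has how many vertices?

The vertices are ±e_1, ..., ±e_194, so there are 2·194 = 388.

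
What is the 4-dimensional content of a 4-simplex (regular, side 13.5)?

For a regular n-simplex with edge a, V = (a^n / n!)·√((n+1)/2^n). With a=13.5, n=4: V ≈ 773.658.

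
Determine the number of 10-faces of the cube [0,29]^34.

Number of 10-faces = C(34,10) · 2^(34-10) = 131128140 · 16777216 = 2199965128458240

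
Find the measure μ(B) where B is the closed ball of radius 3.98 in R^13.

The n-ball volume is π^(n/2)·r^n/Γ(n/2+1). With n=13, r=3.98: V ≈ 5.7256e+07.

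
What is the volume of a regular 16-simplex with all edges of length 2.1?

Volume = 2.1^16 · √(17/2^16) / 16! ≈ 1.10122e-10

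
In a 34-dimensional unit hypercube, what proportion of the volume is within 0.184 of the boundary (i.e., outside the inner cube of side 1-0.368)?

Shell fraction = 1 - (1-0.368)^34 ≈ 0.9999998324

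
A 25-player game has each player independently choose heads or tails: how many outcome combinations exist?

The 25-cube has 2^25 = 33554432 vertices.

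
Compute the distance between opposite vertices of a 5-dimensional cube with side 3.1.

Diagonal = √5 · 3.1 ≈ 6.93181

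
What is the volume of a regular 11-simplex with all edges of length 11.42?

Volume = 11.42^11 · √(12/2^11) / 11! ≈ 826.223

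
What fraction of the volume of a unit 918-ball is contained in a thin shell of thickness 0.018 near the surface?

Shell fraction = 1 - (1-0.018)^918 ≈ 0.9999999427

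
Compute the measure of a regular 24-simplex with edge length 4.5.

Volume = 4.5^24 · √(25/2^24) / 24! ≈ 9.35416e-12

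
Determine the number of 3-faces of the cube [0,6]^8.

Choose 3 of 8 axes to span the face (C(8,3) = 56 ways), then fix each of the remaining 5 coordinates at one of its two extreme values (2^5 = 32 ways): 56·32 = 1792.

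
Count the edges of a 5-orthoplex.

Each 1-face is the convex hull of 2 vertices, one chosen as ±e_i from each of 2 distinct axes: 2^2·C(5,2) = 40.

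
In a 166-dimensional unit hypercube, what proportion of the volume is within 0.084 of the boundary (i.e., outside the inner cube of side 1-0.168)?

Shell fraction = 1 - (1-0.168)^166 ≈ 1 - 5.501e-14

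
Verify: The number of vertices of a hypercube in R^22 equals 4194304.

True. The 22-cube has 2^22 = 4194304 vertices.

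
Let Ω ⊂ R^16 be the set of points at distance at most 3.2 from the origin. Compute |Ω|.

The n-ball volume is π^(n/2)·r^n/Γ(n/2+1). With n=16, r=3.2: V ≈ 2.84497e+07.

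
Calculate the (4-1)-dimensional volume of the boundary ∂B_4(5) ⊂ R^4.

S_4(5) = 2·π^(4/2)·(5)^3 / Γ(4/2) = 250·π^2 ≈ 2467.4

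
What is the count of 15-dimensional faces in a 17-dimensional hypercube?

Number of 15-faces = C(17,15) · 2^(17-15) = 136 · 4 = 544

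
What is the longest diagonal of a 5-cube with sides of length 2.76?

The space diagonal of an n-cube of side s is s√n. Here 2.76·√5 ≈ 6.17155.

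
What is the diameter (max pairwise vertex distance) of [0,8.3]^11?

Diagonal = √11 · 8.3 ≈ 27.528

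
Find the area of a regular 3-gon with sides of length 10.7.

Area = (√3/4) · 10.7² = 49.5756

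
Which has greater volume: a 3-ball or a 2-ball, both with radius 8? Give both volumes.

V_3(8) ≈ 2144.66. V_2(8) ≈ 201.062. The 3-ball is larger.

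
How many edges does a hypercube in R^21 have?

The 21-cube has n·2^(n-1) = 21·2^20 = 21·1048576 = 22020096 edges.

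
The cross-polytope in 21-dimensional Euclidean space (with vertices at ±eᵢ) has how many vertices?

An n-cross-polytope has 2n vertices; here n = 21, giving 42.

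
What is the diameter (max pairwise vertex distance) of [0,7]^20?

Diagonal = √20 · 7 ≈ 31.305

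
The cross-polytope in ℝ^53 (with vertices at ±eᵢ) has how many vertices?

An n-cross-polytope has 2n vertices; here n = 53, giving 106.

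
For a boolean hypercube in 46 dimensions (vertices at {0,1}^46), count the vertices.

Each vertex is a binary string of length 46, so there are 2^46 = 70368744177664.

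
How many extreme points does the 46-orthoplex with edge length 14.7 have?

An n-cross-polytope has 2n vertices; here n = 46, giving 92.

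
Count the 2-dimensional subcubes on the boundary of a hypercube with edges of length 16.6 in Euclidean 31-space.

Choose 2 of 31 axes to span the face (C(31,2) = 465 ways), then fix each of the remaining 29 coordinates at one of its two extreme values (2^29 = 536870912 ways): 465·536870912 = 249644974080.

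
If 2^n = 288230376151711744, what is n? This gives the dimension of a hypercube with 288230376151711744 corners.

n = log_2(288230376151711744) = 58.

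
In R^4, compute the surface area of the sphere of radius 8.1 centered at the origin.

|∂B_4(8.1)| ≈ 10490.2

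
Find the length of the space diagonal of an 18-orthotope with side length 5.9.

||(5.9,5.9,...,5.9)|| = √(18)·5.9 ≈ 25.0316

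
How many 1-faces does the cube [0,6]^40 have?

The 40-cube has n·2^(n-1) = 40·2^39 = 40·549755813888 = 21990232555520 edges.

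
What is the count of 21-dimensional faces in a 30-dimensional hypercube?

An n-cube has C(n,k)·2^(n-k) k-faces. Here C(30,21)·2^9 = 14307150·512 = 7325260800.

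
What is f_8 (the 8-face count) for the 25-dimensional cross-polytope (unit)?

f_8(25-orthoplex) = 2^9 · (25 choose 9) = 1046003200.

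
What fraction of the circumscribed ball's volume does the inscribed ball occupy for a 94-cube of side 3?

Volume scales as r^n, and r_in/r_out = 1/√94, giving (1/√94)^94 ≈ 1.83228e-93.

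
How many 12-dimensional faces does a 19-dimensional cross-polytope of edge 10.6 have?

Each 12-face is the convex hull of 13 vertices, one chosen as ±e_i from each of 13 distinct axes: 2^13·C(19,13) = 222265344.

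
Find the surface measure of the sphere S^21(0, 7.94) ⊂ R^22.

|∂B_22(7.94)| ≈ 1.27687e+18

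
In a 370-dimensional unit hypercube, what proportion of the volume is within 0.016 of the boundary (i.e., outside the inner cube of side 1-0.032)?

Shell fraction = 1 - (1-0.032)^370 ≈ 0.999994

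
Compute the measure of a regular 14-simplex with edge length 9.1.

V_14 = √(15) · 9.1^14 / (14! · 2^(14/2)) ≈ 9.26844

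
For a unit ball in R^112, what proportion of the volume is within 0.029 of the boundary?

Shell fraction = 1 - (1-0.029)^112 ≈ 0.96297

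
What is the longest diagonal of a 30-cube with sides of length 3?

||(3,3,...,3)|| = √(30)·3 ≈ 16.4317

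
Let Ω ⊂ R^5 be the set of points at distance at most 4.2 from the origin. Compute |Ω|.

The n-ball volume is π^(n/2)·r^n/Γ(n/2+1). With n=5, r=4.2: V ≈ 6879.31.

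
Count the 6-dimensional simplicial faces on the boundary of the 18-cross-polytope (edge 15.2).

Number of 6-faces = 2^(6+1) · C(18,6+1) = 128 · 31824 = 4073472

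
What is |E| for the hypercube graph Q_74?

Number of 1-faces = C(74,1)·2^(74-1) = 74·9444732965739290427392 = 698910239464707491627008.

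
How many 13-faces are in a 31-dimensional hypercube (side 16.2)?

Number of 13-faces = C(31,13) · 2^(31-13) = 206253075 · 262144 = 54068006092800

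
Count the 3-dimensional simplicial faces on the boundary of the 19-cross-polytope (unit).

Number of 3-faces = 2^(3+1) · C(19,3+1) = 16 · 3876 = 62016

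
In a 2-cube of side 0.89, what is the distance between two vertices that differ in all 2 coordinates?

Diagonal = √2 · 0.89 ≈ 1.25865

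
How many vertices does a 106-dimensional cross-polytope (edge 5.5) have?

The vertices are ±e_1, ..., ±e_106, so there are 2·106 = 212.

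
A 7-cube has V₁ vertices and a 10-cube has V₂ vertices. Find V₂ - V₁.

V₁ = 2^7 = 128. V₂ = 2^10 = 1024. V₂ - V₁ = 896.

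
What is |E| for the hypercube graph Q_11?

Number of 1-faces = C(11,1)·2^(11-1) = 11·1024 = 11264.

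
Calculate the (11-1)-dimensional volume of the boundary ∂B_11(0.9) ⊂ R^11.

The surface area of an n-ball is 2π^(n/2) r^(n-1) / Γ(n/2). For n=11, r=0.9: 7.22641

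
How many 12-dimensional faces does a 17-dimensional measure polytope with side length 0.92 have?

An n-cube has C(n,k)·2^(n-k) k-faces. Here C(17,12)·2^5 = 6188·32 = 198016.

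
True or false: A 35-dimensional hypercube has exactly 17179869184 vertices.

False. The 35-cube has 2^35 = 34359738368 vertices.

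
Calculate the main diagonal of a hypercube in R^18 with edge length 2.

||(2,2,...,2)|| = √(18)·2 ≈ 8.48528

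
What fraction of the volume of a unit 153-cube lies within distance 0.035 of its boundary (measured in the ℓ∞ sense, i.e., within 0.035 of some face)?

Shell fraction = 1 - (1-0.07)^153 ≈ 0.999985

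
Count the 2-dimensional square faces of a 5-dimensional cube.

An n-cube has C(n,k)·2^(n-k) k-faces. Here C(5,2)·2^3 = 10·8 = 80.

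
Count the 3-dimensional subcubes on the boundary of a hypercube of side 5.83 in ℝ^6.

f_3(6-cube) = (6 choose 3) · 2^3 = 160.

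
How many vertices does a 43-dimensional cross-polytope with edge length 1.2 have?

The vertices are ±e_1, ..., ±e_43, so there are 2·43 = 86.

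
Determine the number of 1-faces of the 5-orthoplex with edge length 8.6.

Number of 1-faces = 2^(1+1) · C(5,1+1) = 4 · 10 = 40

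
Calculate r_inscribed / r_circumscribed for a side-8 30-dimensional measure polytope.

r_in / r_out = (8/2) / (8√30/2) = 1/√30 ≈ 0.182574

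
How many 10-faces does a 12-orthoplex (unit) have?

Number of 10-faces = 2^(10+1) · C(12,10+1) = 2048 · 12 = 24576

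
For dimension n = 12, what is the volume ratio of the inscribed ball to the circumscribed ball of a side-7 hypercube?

Volume scales as r^n, and r_in/r_out = 1/√12, giving (1/√12)^12 ≈ 3.34898e-07.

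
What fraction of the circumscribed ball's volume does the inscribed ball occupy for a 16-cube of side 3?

The radii are 3/2 and 3√16/2, so the volume ratio is (1/√16)^16 = 16^{-16/2} ≈ 2.32831e-10.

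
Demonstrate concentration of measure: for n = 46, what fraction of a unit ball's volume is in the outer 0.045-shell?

1 - (1-0.045)^46 ≈ 0.879731 ≈ 87.97%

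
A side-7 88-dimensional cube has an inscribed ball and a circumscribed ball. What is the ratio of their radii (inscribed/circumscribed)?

For an n-cube of any side s, the inradius is s/2 and the circumradius is s√n/2, so the ratio is 1/√88 ≈ 0.1066.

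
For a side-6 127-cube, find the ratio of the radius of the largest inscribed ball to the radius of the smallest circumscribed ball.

r_in / r_out = (6/2) / (6√127/2) = 1/√127 ≈ 0.0887357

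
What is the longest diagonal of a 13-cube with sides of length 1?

The space diagonal of an n-cube of side s is s√n. Here 1·√13 ≈ 3.60555.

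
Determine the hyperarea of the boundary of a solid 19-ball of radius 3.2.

S_19(3.2) = 2·π^(19/2)·(3.2)^18 / Γ(19/2) ≈ 1.09658e+09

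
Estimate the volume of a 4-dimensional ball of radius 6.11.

V_4(6.11) = π^(4/2) · (6.11)^4 / Γ(4/2 + 1) ≈ 6877.56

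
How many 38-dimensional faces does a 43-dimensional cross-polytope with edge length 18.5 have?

An n-cross-polytope has 2^(k+1)·C(n,k+1) k-faces. Here 2^39·C(43,39) = 549755813888·123410 = 67845364991918080.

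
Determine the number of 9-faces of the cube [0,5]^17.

Choose 9 of 17 axes to span the face (C(17,9) = 24310 ways), then fix each of the remaining 8 coordinates at one of its two extreme values (2^8 = 256 ways): 24310·256 = 6223360.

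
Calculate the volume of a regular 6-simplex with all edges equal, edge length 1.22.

Volume = 1.22^6 · √(7/2^6) / 6! ≈ 0.00151456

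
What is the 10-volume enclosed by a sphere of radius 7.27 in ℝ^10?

The n-ball volume is π^(n/2)·r^n/Γ(n/2+1). With n=10, r=7.27: V ≈ 1.05175e+09.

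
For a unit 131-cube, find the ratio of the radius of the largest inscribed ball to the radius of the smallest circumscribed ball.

r_in / r_out = (1/2) / (1√131/2) = 1/√131 ≈ 0.0873704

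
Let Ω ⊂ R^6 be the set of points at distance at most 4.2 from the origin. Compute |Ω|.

V_6(4.2) = π^(6/2) · (4.2)^6 / Γ(6/2 + 1) ≈ 28365.7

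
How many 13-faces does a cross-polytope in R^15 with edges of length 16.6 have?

Number of 13-faces = 2^(13+1) · C(15,13+1) = 16384 · 15 = 245760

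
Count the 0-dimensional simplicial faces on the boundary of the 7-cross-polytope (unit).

Each 0-face is the convex hull of 1 vertex, one chosen as ±e_i from each of 1 distinct axis: 2^1·C(7,1) = 14.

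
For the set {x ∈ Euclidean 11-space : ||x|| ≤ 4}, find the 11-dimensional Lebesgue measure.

V = 268435456·π^5/10395 ≈ 7.9025e+06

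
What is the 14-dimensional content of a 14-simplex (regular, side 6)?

V_14 = √(15) · 6^14 / (14! · 2^(14/2)) ≈ 0.0271985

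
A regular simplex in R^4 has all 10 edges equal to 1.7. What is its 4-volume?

Volume = 1.7^4 · √(5/2^4) / 4! ≈ 0.19454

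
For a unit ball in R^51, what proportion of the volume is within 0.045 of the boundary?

1 - (1-0.045)^51 ≈ 0.904463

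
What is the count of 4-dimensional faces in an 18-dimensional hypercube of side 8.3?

f_4(18-cube) = (18 choose 4) · 2^14 = 50135040.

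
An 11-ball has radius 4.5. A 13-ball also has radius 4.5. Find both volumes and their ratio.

V_11(4.5) ≈ 2.88697e+07. V_13(4.5) ≈ 2.82556e+08. Ratio V_11/V_13 ≈ 0.1022.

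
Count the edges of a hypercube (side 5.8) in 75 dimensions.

Each of the 2^75 = 37778931862957161709568 vertices has degree 75; total edges = 75·2^75/2 = 1416709944860893564108800.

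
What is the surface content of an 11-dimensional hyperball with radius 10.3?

S = n·V_n(r)/r = 11·V_11(10.3)/10.3 (volume-to-surface relation), giving 2.78529e+11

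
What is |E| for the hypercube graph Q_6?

An n-cube has n·2^(n-1) edges. With n = 6: 6·32 = 192.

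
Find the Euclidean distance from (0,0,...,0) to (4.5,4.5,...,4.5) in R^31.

The space diagonal of an n-cube of side s is s√n. Here 4.5·√31 ≈ 25.0549.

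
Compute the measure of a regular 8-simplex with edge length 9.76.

V = (9.76^8 / 8!) · √((8+1) / 2^8) ≈ 382.895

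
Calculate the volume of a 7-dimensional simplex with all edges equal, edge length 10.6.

V_7 = √(8) · 10.6^7 / (7! · 2^(7/2)) ≈ 745.848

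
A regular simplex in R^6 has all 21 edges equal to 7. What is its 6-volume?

V_6 = √(7) · 7^6 / (6! · 2^(6/2)) ≈ 54.0399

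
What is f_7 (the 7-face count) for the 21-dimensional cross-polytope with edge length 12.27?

An n-cross-polytope has 2^(k+1)·C(n,k+1) k-faces. Here 2^8·C(21,8) = 256·203490 = 52093440.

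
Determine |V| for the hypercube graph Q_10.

Each vertex is a binary string of length 10, so there are 2^10 = 1024.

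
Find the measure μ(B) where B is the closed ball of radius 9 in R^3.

The n-ball volume is π^(n/2)·r^n/Γ(n/2+1). With n=3, r=9: V = 972·π ≈ 3053.63.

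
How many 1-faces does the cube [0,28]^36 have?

An n-cube has n·2^(n-1) edges. With n = 36: 36·34359738368 = 1236950581248.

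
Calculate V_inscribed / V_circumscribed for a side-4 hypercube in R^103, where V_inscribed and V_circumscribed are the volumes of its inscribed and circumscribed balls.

V_in/V_out = n^(-n/2) = 103^(-103/2) ≈ 2.18214e-104.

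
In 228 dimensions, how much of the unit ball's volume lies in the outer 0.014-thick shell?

V(inner)/V(outer) = ((1-0.014)/1)^228 ≈ 0.04017, so the shell fraction is 0.959827.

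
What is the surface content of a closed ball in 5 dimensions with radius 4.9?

S_5(4.9) = 2·π^(5/2)·(4.9)^4 / Γ(5/2) ≈ 15172.3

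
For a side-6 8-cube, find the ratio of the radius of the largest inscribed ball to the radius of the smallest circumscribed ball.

r_in = 6/2 (half the side); r_out = 6√8/2 (half the diagonal). Ratio = 1/√8 ≈ 0.353553.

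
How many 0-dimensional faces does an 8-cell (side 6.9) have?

Number of 0-faces = C(4,0) · 2^(4-0) = 1 · 16 = 16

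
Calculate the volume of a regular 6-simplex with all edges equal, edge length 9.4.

For a regular n-simplex with edge a, V = (a^n / n!)·√((n+1)/2^n). With a=9.4, n=6: V ≈ 316.879.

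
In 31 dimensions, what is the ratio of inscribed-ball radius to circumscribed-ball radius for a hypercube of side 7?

r_in / r_out = (7/2) / (7√31/2) = 1/√31 ≈ 0.179605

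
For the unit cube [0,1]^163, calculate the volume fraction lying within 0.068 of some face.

Shell fraction = 1 - (1-0.136)^163 ≈ 1 - 4.485e-11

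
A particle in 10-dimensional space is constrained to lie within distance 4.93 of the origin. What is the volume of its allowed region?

Volume = π^{10/2}·(4.93)^10/Γ(6) ≈ 2.1629e+07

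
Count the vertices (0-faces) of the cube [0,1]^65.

The 65-cube has 2^65 = 36893488147419103232 vertices.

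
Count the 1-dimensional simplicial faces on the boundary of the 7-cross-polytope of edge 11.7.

Each 1-face is the convex hull of 2 vertices, one chosen as ±e_i from each of 2 distinct axes: 2^2·C(7,2) = 84.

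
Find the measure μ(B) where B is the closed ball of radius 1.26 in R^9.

V_9(1.26) = π^(9/2) · (1.26)^9 / Γ(9/2 + 1) ≈ 26.403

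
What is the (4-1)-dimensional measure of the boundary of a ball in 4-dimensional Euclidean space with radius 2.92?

The surface area of an n-ball is 2π^(n/2) r^(n-1) / Γ(n/2). For n=4, r=2.92: 491.449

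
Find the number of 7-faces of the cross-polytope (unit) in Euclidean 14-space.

Each 7-face is the convex hull of 8 vertices, one chosen as ±e_i from each of 8 distinct axes: 2^8·C(14,8) = 768768.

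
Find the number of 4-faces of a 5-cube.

f_4(5-cube) = (5 choose 4) · 2^1 = 10.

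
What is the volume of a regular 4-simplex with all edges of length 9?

Volume = 9^4 · √(5/2^4) / 4! ≈ 152.821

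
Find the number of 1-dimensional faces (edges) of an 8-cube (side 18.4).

The 8-cube has n·2^(n-1) = 8·2^7 = 8·128 = 1024 edges.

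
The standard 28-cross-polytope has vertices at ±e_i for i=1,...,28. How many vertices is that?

The vertices are ±e_1, ..., ±e_28, so there are 2·28 = 56.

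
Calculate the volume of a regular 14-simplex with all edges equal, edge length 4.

V = (4^14 / 14!) · √((14+1) / 2^14) ≈ 9.31681e-05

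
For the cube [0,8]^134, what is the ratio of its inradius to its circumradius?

For an n-cube of any side s, the inradius is s/2 and the circumradius is s√n/2, so the ratio is 1/√134 ≈ 0.0863868.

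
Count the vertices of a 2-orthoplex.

An n-cross-polytope has 2n vertices; here n = 2, giving 4.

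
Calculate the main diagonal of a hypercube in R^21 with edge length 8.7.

Diagonal = √21 · 8.7 ≈ 39.8684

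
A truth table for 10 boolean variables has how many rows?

Each vertex is a binary string of length 10, so there are 2^10 = 1024.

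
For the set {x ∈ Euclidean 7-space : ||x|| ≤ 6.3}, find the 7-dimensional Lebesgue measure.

V_7(6.3) = π^(7/2) · (6.3)^7 / Γ(7/2 + 1) ≈ 1.86108e+06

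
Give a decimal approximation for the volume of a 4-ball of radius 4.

Volume = π^{4/2}·(4)^4/Γ(3) = 128·π^2 ≈ 1263.31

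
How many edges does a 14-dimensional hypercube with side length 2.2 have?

Each of the 2^14 = 16384 vertices has degree 14; total edges = 14·2^14/2 = 114688.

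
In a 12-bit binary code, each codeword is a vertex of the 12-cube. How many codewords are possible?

An n-cube has 2^n vertices; for n = 12 that is 2^12 = 4096.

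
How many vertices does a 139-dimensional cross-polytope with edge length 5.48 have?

The 139-dimensional cross-polytope has 2n = 2·139 = 278 vertices.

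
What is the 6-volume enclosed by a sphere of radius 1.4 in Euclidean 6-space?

Volume = π^{6/2}·(1.4)^6/Γ(4) ≈ 38.9105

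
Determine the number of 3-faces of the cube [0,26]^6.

f_3(6-cube) = (6 choose 3) · 2^3 = 160.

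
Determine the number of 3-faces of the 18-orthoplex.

An n-cross-polytope has 2^(k+1)·C(n,k+1) k-faces. Here 2^4·C(18,4) = 16·3060 = 48960.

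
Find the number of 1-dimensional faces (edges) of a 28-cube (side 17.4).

Each of the 2^28 = 268435456 vertices has degree 28; total edges = 28·2^28/2 = 3758096384.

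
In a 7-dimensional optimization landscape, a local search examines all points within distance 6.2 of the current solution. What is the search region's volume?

V_7(6.2) = π^(7/2) · (6.2)^7 / Γ(7/2 + 1) ≈ 1.66388e+06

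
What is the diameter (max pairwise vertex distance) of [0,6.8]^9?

d = √(6.8² + 6.8² + ... + 6.8²) [9 terms] = √(9·6.8²) = 6.8√9 = 20.4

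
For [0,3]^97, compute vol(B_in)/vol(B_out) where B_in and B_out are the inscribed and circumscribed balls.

The radii are 3/2 and 3√97/2, so the volume ratio is (1/√97)^97 = 97^{-97/2} ≈ 4.38098e-97.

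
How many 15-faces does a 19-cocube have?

Number of 15-faces = 2^(15+1) · C(19,15+1) = 65536 · 969 = 63504384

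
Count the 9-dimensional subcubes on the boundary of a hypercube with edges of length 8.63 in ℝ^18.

f_9(18-cube) = (18 choose 9) · 2^9 = 24893440.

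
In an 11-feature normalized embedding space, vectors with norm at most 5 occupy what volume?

V_11(5) = π^(11/2) · (5)^11 / Γ(11/2 + 1) = 625000000·π^5/2079 ≈ 9.19973e+07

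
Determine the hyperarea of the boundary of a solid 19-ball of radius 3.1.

S_19(3.1) = 2·π^(19/2)·(3.1)^18 / Γ(19/2) ≈ 6.19229e+08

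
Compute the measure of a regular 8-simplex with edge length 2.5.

V = (2.5^8 / 8!) · √((8+1) / 2^8) ≈ 0.00709579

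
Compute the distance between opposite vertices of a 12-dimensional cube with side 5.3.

d = √(5.3² + 5.3² + ... + 5.3²) [12 terms] = √(12·5.3²) = 5.3√12 ≈ 18.3597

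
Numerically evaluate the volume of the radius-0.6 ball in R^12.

V_12(0.6) = π^(12/2) · (0.6)^12 / Γ(12/2 + 1) ≈ 0.00290658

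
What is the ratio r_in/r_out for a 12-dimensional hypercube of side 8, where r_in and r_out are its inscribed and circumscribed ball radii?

r_in / r_out = (8/2) / (8√12/2) = 1/√12 ≈ 0.288675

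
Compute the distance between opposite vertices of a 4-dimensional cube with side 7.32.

||(7.32,7.32,...,7.32)|| = √(4)·7.32 = 14.64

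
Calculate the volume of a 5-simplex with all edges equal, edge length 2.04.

V = (2.04^5 / 5!) · √((5+1) / 2^5) ≈ 0.127488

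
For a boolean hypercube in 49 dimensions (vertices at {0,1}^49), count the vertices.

Number of vertices = 2^49 = 562949953421312.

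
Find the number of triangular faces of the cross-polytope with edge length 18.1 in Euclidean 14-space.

Number of 2-faces = 2^(2+1) · C(14,2+1) = 8 · 364 = 2912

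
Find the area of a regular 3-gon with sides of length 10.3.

Area = (√3/4) · 10.3² = 45.9383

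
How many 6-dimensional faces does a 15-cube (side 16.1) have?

An n-cube has C(n,k)·2^(n-k) k-faces. Here C(15,6)·2^9 = 5005·512 = 2562560.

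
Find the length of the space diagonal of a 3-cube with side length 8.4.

Diagonal = √3 · 8.4 ≈ 14.5492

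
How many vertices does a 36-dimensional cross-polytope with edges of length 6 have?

An n-cross-polytope has 2n vertices; here n = 36, giving 72.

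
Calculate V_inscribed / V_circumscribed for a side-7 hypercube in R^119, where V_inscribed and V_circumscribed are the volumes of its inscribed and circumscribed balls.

Volume scales as r^n, and r_in/r_out = 1/√119, giving (1/√119)^119 ≈ 3.19857e-124.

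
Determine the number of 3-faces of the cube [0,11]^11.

Choose 3 of 11 axes to span the face (C(11,3) = 165 ways), then fix each of the remaining 8 coordinates at one of its two extreme values (2^8 = 256 ways): 165·256 = 42240.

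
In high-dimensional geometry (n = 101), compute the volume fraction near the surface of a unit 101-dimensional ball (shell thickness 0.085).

1 - (1-0.085)^101 ≈ 0.999873 ≈ 99.9873%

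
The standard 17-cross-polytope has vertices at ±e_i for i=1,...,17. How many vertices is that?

Number of vertices = 2n = 34.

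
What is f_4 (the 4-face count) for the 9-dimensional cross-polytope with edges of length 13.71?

An n-cross-polytope has 2^(k+1)·C(n,k+1) k-faces. Here 2^5·C(9,5) = 32·126 = 4032.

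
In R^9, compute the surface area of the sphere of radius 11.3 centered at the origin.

The surface area of an n-ball is 2π^(n/2) r^(n-1) / Γ(n/2). For n=9, r=11.3: 7.89201e+09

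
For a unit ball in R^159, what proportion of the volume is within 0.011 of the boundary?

1 - (1-0.011)^159 ≈ 0.82773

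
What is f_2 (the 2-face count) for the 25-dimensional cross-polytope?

Number of 2-faces = 2^(2+1) · C(25,2+1) = 8 · 2300 = 18400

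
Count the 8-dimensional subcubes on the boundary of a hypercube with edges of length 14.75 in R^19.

Number of 8-faces = C(19,8) · 2^(19-8) = 75582 · 2048 = 154791936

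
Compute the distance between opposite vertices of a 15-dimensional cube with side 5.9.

||(5.9,5.9,...,5.9)|| = √(15)·5.9 ≈ 22.8506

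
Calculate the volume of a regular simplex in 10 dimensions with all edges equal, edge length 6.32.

Volume = 6.32^10 · √(11/2^10) / 10! ≈ 2.90372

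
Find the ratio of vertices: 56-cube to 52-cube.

The 56-cube has 2^56 = 72057594037927936 vertices. The 52-cube has 2^52 = 4503599627370496 vertices. Ratio: 72057594037927936/4503599627370496 = 16.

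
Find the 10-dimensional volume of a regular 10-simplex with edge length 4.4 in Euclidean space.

Volume = 4.4^10 · √(11/2^10) / 10! ≈ 0.0776802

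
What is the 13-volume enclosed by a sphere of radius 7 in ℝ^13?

V = 1771684761728·π^6/19305 ≈ 8.82299e+10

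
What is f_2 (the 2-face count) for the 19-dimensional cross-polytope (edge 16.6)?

f_2(19-orthoplex) = 2^3 · (19 choose 3) = 7752.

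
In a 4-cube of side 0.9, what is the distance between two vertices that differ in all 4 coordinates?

||(0.9,0.9,...,0.9)|| = √(4)·0.9 = 1.8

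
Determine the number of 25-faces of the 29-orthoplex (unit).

f_25(29-orthoplex) = 2^26 · (29 choose 26) = 245215789056.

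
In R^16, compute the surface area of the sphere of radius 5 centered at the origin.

S = n·V_n(r)/r = 16·V_16(5)/5 (volume-to-surface relation), giving 6103515625·π^8/504 ≈ 1.14908e+11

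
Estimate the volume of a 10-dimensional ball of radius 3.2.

Volume = π^{10/2}·(3.2)^10/Γ(6) ≈ 287123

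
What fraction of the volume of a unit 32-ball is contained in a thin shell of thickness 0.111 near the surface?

V(inner)/V(outer) = ((1-0.111)/1)^32 ≈ 0.02317, so the shell fraction is 0.976834.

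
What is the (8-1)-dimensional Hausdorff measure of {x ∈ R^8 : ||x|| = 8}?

S = n·V_n(r)/r = 8·V_8(8)/8 (volume-to-surface relation), giving 2097152·π^4/3 ≈ 6.80939e+07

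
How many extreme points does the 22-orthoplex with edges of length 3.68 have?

The vertices are ±e_1, ..., ±e_22, so there are 2·22 = 44.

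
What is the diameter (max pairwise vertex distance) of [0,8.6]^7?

||(8.6,8.6,...,8.6)|| = √(7)·8.6 ≈ 22.7535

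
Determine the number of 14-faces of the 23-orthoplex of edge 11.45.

An n-cross-polytope has 2^(k+1)·C(n,k+1) k-faces. Here 2^15·C(23,15) = 32768·490314 = 16066609152.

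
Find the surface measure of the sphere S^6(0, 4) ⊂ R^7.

S = n·V_n(r)/r = 7·V_7(4)/4 (volume-to-surface relation), giving 65536·π^3/15 ≈ 135468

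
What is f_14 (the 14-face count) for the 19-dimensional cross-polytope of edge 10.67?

An n-cross-polytope has 2^(k+1)·C(n,k+1) k-faces. Here 2^15·C(19,15) = 32768·3876 = 127008768.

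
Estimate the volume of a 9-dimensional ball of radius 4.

Volume = π^{9/2}·(4)^9/Γ(11/2) = 8388608·π^4/945 ≈ 864684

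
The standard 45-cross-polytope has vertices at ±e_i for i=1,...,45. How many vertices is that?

Number of vertices = 2n = 90.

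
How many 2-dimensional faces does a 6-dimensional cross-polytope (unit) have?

f_2(6-orthoplex) = 2^3 · (6 choose 3) = 160.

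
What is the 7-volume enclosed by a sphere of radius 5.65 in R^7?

Volume = π^{7/2}·(5.65)^7/Γ(9/2) ≈ 868399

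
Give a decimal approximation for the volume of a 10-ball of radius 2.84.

V_10(2.84) = π^(10/2) · (2.84)^10 / Γ(10/2 + 1) ≈ 87046.5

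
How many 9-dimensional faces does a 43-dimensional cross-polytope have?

Each 9-face is the convex hull of 10 vertices, one chosen as ±e_i from each of 10 distinct axes: 2^10·C(43,10) = 1963350817792.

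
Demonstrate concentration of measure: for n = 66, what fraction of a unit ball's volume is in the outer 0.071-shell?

1 - (1-0.071)^66 ≈ 0.992255 ≈ 99.23%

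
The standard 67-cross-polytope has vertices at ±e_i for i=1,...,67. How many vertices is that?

An n-cross-polytope has 2n vertices; here n = 67, giving 134.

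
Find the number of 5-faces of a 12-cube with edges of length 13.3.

An n-cube has C(n,k)·2^(n-k) k-faces. Here C(12,5)·2^7 = 792·128 = 101376.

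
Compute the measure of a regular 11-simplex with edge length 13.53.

V_11 = √(12) · 13.53^11 / (11! · 2^(11/2)) ≈ 5333.91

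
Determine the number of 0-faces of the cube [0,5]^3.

An n-cube has C(n,k)·2^(n-k) k-faces. Here C(3,0)·2^3 = 1·8 = 8.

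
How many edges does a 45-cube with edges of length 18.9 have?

Number of 1-faces = C(45,1)·2^(45-1) = 45·17592186044416 = 791648371998720.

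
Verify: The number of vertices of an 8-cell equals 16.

True. The 4-cube has 2^4 = 16 vertices.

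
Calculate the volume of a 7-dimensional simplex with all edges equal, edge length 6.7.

V_7 = √(8) · 6.7^7 / (7! · 2^(7/2)) ≈ 30.0631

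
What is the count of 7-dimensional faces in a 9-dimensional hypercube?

Number of 7-faces = C(9,7) · 2^(9-7) = 36 · 4 = 144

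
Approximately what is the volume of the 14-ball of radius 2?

V_14(2) = π^(14/2) · (2)^14 / Γ(14/2 + 1) = 1024·π^7/315 ≈ 9818.35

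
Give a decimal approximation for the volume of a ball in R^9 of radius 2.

V = 16384·π^4/945 ≈ 1688.84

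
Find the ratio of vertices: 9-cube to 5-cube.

The 9-cube has 2^9 = 512 vertices. The 5-cube has 2^5 = 32 vertices. Ratio: 512/32 = 16.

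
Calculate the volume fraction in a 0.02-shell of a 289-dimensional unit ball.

Shell fraction = 1 - (1-0.02)^289 ≈ 0.997087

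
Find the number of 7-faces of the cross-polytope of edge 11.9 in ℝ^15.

f_7(15-orthoplex) = 2^8 · (15 choose 8) = 1647360.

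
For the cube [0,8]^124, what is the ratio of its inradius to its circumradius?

For an n-cube of any side s, the inradius is s/2 and the circumradius is s√n/2, so the ratio is 1/√124 ≈ 0.0898027.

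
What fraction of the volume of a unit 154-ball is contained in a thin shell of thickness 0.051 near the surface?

Shell fraction = 1 - (1-0.051)^154 ≈ 0.999685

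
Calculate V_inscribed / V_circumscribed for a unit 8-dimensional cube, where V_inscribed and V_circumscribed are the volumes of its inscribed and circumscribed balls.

V_in/V_out = n^(-n/2) = 8^(-8/2) ≈ 0.000244141.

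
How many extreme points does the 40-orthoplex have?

Number of vertices = 2n = 80.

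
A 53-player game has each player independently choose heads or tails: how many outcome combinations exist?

Number of vertices = 2^53 = 9007199254740992.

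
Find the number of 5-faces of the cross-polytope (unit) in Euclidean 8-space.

f_5(8-orthoplex) = 2^6 · (8 choose 6) = 1792.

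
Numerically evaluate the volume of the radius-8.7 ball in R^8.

Volume = π^{8/2}·(8.7)^8/Γ(5) ≈ 1.33212e+08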